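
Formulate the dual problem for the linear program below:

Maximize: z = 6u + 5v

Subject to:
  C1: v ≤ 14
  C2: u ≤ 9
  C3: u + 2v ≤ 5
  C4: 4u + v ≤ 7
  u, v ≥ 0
Minimize: z = 14y1 + 9y2 + 5y3 + 7y4

Subject to:
  C1: -y2 - y3 - 4y4 ≤ -6
  C2: -y1 - 2y3 - y4 ≤ -5
  y1, y2, y3, y4 ≥ 0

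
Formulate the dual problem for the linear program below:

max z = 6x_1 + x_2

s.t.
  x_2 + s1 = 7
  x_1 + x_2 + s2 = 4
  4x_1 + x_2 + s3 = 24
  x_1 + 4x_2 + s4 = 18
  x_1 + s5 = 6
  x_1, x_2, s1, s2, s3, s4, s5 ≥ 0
Minimize: z = 7y1 + 4y2 + 24y3 + 18y4 + 6y5

Subject to:
  C1: -y2 - 4y3 - y4 - y5 ≤ -6
  C2: -y1 - y2 - y3 - 4y4 ≤ -1
  y1, y2, y3, y4, y5 ≥ 0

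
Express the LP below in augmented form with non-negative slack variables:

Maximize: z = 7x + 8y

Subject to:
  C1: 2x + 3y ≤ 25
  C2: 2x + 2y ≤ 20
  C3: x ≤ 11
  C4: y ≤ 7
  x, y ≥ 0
max z = 7x + 8y

s.t.
  2x + 3y + s1 = 25
  2x + 2y + s2 = 20
  x + s3 = 11
  y + s4 = 7
  x, y, s1, s2, s3, s4 ≥ 0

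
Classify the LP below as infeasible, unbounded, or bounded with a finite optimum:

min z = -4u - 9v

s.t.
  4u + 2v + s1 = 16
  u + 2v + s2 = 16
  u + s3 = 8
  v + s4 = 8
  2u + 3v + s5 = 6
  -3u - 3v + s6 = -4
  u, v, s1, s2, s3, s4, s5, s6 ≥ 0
The point (0, 2) satisfies every constraint, so the LP is feasible; the constraints give u ≤ 8 and v ≤ 8, which with u, v ≥ 0 keep the feasible region inside a bounded box. A feasible, bounded LP attains a finite optimum at a vertex.

Evaluating z = -4u - 9v at each vertex:
  (1.333, 0): z = -5.333
  (3, 0): z = -12
  (0, 2): z = -18
  (0, 1.333): z = -12

Feasible with finite optimum z* = -18 at (0, 2).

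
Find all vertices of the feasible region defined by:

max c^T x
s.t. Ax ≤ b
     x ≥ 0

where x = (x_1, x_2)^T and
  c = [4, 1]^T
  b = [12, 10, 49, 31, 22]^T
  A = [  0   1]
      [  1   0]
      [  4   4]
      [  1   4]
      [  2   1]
Each vertex is the intersection of two constraint boundaries that also satisfies all remaining constraints:
  x_1 = 0 and x_2 = 0 → (0, 0)
  x_1 = 10 and x_2 = 0 → (10, 0)
  x_1 = 10 and 2x_1 + x_2 = 22 → (10, 2)
  4x_1 + 4x_2 = 49 and 2x_1 + x_2 = 22 → (9.75, 2.5)
  4x_1 + 4x_2 = 49 and x_1 + 4x_2 = 31 → (6, 6.25)
  x_1 + 4x_2 = 31 and x_1 = 0 → (0, 7.75)

Vertices: (0, 0), (10, 0), (10, 2), (9.75, 2.5), (6, 6.25), (0, 7.75)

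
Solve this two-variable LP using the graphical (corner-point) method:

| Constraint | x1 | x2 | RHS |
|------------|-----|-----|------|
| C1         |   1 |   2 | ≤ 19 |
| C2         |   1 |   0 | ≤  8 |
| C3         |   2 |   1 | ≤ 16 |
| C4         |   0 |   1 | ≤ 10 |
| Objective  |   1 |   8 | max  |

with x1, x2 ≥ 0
x1 = 0, x2 = 9.5, z = 76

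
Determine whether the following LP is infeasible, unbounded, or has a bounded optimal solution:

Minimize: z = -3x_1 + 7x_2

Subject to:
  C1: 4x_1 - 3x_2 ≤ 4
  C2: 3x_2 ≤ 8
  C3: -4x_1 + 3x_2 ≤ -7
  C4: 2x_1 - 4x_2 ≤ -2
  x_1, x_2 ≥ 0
C1 requires 4x_1 - 3x_2 ≤ 4, while C3 (-4x_1 + 3x_2 ≤ -7) is equivalent to 4x_1 - 3x_2 ≥ 7. Together they would need 7 ≤ 4x_1 - 3x_2 ≤ 4, which is impossible since 7 > 4. No point satisfies all constraints.

Infeasible: no point satisfies all constraints simultaneously.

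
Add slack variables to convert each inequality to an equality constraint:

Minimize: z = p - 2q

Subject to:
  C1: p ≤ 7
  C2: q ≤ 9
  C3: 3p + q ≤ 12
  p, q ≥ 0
min z = p - 2q

s.t.
  p + s1 = 7
  q + s2 = 9
  3p + q + s3 = 12
  p, q, s1, s2, s3 ≥ 0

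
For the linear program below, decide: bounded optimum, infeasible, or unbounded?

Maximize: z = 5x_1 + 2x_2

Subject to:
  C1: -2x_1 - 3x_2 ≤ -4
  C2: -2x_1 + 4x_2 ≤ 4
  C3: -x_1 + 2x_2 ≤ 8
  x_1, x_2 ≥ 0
Feasible point: (1, 1) satisfies every constraint, so the LP is feasible.
Direction d = (1, 0): for each constraint row a, a·d ≤ 0 —
  (-2)(1) + (-3)(0) = -2 ≤ 0
  (-2)(1) + (4)(0) = -2 ≤ 0
  (-1)(1) + (2)(0) = -1 ≤ 0
and d ≥ 0, so (1, 1) + t·d stays feasible for every t ≥ 0. Along this ray z = 5x_1 + 2x_2 changes by 5 per unit t, so z → +∞.

Unbounded: there is a feasible ray along which z → +∞.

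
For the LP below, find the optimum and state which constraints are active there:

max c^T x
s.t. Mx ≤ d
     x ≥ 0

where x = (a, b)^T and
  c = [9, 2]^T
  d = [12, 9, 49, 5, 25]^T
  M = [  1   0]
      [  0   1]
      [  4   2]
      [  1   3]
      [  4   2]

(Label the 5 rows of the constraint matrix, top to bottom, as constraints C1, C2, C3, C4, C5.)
Optimal: a = 5, b = 0
Binding: C4, b ≥ 0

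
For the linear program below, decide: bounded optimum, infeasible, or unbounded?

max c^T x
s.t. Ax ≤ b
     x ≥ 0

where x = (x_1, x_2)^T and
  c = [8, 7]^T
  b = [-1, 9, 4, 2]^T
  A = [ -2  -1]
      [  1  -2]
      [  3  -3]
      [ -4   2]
Feasible point: (0, 1) satisfies every constraint, so the LP is feasible.
Direction d = (1, 1): for each constraint row a, a·d ≤ 0 —
  (-2)(1) + (-1)(1) = -3 ≤ 0
  (1)(1) + (-2)(1) = -1 ≤ 0
  (3)(1) + (-3)(1) = 0 ≤ 0
  (-4)(1) + (2)(1) = -2 ≤ 0
and d ≥ 0, so (0, 1) + t·d stays feasible for every t ≥ 0. Along this ray z = 8x_1 + 7x_2 changes by 15 per unit t, so z → +∞.

Unbounded: there is a feasible ray along which z → +∞.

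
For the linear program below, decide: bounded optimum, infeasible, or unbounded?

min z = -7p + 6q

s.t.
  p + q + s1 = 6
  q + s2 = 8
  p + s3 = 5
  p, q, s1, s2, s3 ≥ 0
The point (5, 0) satisfies every constraint, so the LP is feasible; the constraints give p ≤ 5 and q ≤ 8, which with p, q ≥ 0 keep the feasible region inside a bounded box. A feasible, bounded LP attains a finite optimum at a vertex.

Bounded optimum: z* = -35 at (5, 0).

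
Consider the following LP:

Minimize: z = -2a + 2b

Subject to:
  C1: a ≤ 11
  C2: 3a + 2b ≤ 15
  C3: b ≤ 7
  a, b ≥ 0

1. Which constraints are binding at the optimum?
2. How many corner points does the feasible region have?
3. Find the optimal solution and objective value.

1. C2, b ≥ 0
2. 4
3. a = 5, b = 0, z = -10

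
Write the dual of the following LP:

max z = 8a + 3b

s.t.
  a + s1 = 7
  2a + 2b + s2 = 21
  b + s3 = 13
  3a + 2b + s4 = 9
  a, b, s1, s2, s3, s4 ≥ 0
Minimize: z = 7y1 + 21y2 + 13y3 + 9y4

Subject to:
  C1: -y1 - 2y2 - 3y4 ≤ -8
  C2: -2y2 - y3 - 2y4 ≤ -3
  y1, y2, y3, y4 ≥ 0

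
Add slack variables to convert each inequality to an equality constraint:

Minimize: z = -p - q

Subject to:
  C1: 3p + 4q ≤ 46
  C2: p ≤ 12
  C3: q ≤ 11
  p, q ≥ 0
min z = -p - q

s.t.
  3p + 4q + s1 = 46
  p + s2 = 12
  q + s3 = 11
  p, q, s1, s2, s3 ≥ 0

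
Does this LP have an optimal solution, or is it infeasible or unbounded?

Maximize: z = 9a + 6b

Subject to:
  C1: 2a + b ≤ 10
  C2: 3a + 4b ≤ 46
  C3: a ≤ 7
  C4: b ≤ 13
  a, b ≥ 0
The point (0, 10) satisfies every constraint, so the LP is feasible; the constraints give a ≤ 7 and b ≤ 13, which with a, b ≥ 0 keep the feasible region inside a bounded box. A feasible, bounded LP attains a finite optimum at a vertex.

Evaluating z = 9a + 6b at each vertex:
  (0, 0): z = 0
  (5, 0): z = 45
  (0, 10): z = 60

Feasible with finite optimum z* = 60 at (0, 10).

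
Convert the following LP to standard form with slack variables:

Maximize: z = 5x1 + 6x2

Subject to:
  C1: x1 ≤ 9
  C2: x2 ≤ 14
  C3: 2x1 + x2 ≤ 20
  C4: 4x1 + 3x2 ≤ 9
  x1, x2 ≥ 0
max z = 5x1 + 6x2

s.t.
  x1 + s1 = 9
  x2 + s2 = 14
  2x1 + x2 + s3 = 20
  4x1 + 3x2 + s4 = 9
  x1, x2, s1, s2, s3, s4 ≥ 0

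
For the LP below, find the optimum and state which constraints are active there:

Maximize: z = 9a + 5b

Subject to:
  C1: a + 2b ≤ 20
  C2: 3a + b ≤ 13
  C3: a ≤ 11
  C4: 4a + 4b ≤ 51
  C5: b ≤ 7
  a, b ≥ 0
Optimal: a = 2, b = 7
Binding: C2, C5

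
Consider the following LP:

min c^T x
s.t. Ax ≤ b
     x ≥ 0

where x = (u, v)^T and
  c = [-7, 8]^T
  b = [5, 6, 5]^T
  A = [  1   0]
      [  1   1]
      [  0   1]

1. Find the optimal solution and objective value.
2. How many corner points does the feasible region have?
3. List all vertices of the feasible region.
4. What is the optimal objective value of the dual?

1. u = 5, v = 0, z = -35
2. 5
3. (0, 0), (5, 0), (5, 1), (1, 5), (0, 5)
4. -35 (by strong duality, equal to the primal optimum)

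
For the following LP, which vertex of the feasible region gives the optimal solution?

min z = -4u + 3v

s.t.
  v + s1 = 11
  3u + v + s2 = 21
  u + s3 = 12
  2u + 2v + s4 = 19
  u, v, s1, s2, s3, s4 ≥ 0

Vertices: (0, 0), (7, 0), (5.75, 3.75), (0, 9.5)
(7, 0) with z = -28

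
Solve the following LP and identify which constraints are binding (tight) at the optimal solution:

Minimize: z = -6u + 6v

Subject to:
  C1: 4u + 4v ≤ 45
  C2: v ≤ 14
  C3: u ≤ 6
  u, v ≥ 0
Optimal: u = 6, v = 0
Slack at optimum:
  C1: slack = 21
  C2: slack = 14
  C3: slack = 0 (binding)
  u ≥ 0: u = 6
  v ≥ 0: v = 0 (binding)
Binding constraints: C3, v ≥ 0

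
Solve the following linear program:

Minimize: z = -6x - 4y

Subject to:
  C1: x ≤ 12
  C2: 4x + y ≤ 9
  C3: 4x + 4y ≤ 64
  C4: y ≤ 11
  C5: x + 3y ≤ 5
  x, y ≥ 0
x = 2, y = 1, z = -16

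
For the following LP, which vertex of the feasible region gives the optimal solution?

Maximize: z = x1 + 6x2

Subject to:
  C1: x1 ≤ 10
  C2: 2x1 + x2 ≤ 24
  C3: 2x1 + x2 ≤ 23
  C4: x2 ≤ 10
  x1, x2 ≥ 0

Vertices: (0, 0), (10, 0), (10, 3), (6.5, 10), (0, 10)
(6.5, 10) with z = 66.5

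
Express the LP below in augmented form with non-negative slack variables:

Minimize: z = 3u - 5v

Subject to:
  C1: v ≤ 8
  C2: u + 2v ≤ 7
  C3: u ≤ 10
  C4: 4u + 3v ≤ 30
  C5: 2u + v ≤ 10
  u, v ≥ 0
min z = 3u - 5v

s.t.
  v + s1 = 8
  u + 2v + s2 = 7
  u + s3 = 10
  4u + 3v + s4 = 30
  2u + v + s5 = 10
  u, v, s1, s2, s3, s4, s5 ≥ 0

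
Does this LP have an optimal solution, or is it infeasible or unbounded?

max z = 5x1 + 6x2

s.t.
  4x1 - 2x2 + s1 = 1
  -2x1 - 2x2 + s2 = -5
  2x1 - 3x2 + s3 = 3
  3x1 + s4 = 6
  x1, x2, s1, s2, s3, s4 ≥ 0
Feasible point: (0, 3) satisfies every constraint, so the LP is feasible.
Direction d = (0, 1): for each constraint row a, a·d ≤ 0 —
  (4)(0) + (-2)(1) = -2 ≤ 0
  (-2)(0) + (-2)(1) = -2 ≤ 0
  (2)(0) + (-3)(1) = -3 ≤ 0
  (3)(0) + (0)(1) = 0 ≤ 0
and d ≥ 0, so (0, 3) + t·d stays feasible for every t ≥ 0. Along this ray z = 5x1 + 6x2 changes by 6 per unit t, so z → +∞.

Unbounded — the objective can increase without bound over the feasible region.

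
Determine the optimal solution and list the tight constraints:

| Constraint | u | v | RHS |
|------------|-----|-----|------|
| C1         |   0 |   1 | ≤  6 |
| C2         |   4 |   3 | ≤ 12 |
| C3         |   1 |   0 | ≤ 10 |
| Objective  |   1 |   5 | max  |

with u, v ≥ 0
Optimal: u = 0, v = 4
Binding: C2, u ≥ 0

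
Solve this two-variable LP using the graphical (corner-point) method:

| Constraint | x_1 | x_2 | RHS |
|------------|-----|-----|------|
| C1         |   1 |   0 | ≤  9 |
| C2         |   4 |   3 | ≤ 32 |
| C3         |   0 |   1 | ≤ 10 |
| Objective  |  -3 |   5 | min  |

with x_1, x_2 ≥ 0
Each vertex is the intersection of two constraint boundaries that also satisfies all remaining constraints:
  x_1 = 0 and x_2 = 0 → (0, 0)
  4x_1 + 3x_2 = 32 and x_2 = 0 → (8, 0)
  4x_1 + 3x_2 = 32 and x_2 = 10 → (0.5, 10)
  x_2 = 10 and x_1 = 0 → (0, 10)

Evaluating z = -3x_1 + 5x_2 at each vertex:
  (0, 0): z = 0
  (8, 0): z = -24
  (0.5, 10): z = 48.5
  (0, 10): z = 50

The minimum is at (8, 0) with z = -24.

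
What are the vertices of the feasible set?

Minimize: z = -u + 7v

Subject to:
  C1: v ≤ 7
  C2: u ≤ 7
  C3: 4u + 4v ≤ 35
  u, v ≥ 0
Each vertex is the intersection of two constraint boundaries that also satisfies all remaining constraints:
  u = 0 and v = 0 → (0, 0)
  u = 7 and v = 0 → (7, 0)
  u = 7 and 4u + 4v = 35 → (7, 1.75)
  v = 7 and 4u + 4v = 35 → (1.75, 7)
  v = 7 and u = 0 → (0, 7)

Vertices: (0, 0), (7, 0), (7, 1.75), (1.75, 7), (0, 7)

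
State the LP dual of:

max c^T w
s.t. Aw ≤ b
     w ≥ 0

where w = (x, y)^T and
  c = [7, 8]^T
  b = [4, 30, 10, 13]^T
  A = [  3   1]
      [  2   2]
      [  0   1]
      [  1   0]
Minimize: z = 4y1 + 30y2 + 10y3 + 13y4

Subject to:
  C1: -3y1 - 2y2 - y4 ≤ -7
  C2: -y1 - 2y2 - y3 ≤ -8
  y1, y2, y3, y4 ≥ 0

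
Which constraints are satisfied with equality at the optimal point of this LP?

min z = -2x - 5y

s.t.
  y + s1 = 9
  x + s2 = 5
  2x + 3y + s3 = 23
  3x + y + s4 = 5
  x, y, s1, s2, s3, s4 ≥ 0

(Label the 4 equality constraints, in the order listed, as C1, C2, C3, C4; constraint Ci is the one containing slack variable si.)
Optimal: x = 0, y = 5
Binding: C4, x ≥ 0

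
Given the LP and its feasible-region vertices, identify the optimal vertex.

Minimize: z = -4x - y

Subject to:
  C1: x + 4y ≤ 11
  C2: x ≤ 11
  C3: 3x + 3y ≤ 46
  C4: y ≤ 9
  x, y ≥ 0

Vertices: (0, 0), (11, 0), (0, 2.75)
Evaluating z = -4x - y at each vertex:
  (0, 0): z = 0
  (11, 0): z = -44
  (0, 2.75): z = -2.75

The smallest value is z = -44, attained at (11, 0).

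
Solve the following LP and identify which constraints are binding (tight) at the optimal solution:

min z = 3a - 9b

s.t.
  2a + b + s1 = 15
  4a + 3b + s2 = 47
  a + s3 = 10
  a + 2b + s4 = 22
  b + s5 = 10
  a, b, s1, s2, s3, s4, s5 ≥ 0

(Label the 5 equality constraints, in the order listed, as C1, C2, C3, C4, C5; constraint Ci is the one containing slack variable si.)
Optimal: a = 0, b = 10
Binding: C5, a ≥ 0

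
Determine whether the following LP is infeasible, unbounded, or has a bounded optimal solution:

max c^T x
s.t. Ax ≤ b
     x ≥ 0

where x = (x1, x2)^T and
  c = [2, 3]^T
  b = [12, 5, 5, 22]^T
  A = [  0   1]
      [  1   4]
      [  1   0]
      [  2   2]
The point (5, 0) satisfies every constraint, so the LP is feasible; the constraints give x1 ≤ 5 and x2 ≤ 12, which with x1, x2 ≥ 0 keep the feasible region inside a bounded box. A feasible, bounded LP attains a finite optimum at a vertex.

Evaluating z = 2x1 + 3x2 at each vertex:
  (0, 0): z = 0
  (5, 0): z = 10
  (0, 1.25): z = 3.75

Feasible with finite optimum z* = 10 at (5, 0).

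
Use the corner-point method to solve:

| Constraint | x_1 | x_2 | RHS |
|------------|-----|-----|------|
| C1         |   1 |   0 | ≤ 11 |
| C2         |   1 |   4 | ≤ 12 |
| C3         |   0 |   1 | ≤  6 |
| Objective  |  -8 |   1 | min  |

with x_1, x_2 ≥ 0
x_1 = 11, x_2 = 0, z = -88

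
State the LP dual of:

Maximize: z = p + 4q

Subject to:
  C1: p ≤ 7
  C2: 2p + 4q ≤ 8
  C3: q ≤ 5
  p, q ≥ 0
Minimize: z = 7y1 + 8y2 + 5y3

Subject to:
  C1: -y1 - 2y2 ≤ -1
  C2: -4y2 - y3 ≤ -4
  y1, y2, y3 ≥ 0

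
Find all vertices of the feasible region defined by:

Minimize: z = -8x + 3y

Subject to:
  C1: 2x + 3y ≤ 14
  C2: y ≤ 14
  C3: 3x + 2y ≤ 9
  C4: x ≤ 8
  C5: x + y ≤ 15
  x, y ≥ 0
Each vertex is the intersection of two constraint boundaries that also satisfies all remaining constraints:
  x = 0 and y = 0 → (0, 0)
  3x + 2y = 9 and y = 0 → (3, 0)
  3x + 2y = 9 and x = 0 → (0, 4.5)

Vertices: (0, 0), (3, 0), (0, 4.5)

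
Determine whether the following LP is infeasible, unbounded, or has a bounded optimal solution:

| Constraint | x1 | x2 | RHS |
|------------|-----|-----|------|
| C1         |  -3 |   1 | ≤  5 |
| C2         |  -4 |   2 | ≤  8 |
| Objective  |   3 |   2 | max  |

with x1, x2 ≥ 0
Feasible point: (0, 0) satisfies every constraint, so the LP is feasible.
Direction d = (1, 0): for each constraint row a, a·d ≤ 0 —
  (-3)(1) + (1)(0) = -3 ≤ 0
  (-4)(1) + (2)(0) = -4 ≤ 0
and d ≥ 0, so (0, 0) + t·d stays feasible for every t ≥ 0. Along this ray z = 3x1 + 2x2 changes by 3 per unit t, so z → +∞.

Unbounded — the objective can increase without bound over the feasible region.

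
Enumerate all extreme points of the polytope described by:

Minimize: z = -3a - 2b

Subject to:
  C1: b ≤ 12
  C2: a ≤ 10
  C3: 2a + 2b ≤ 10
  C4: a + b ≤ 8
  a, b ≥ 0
Each vertex is the intersection of two constraint boundaries that also satisfies all remaining constraints:
  a = 0 and b = 0 → (0, 0)
  2a + 2b = 10 and b = 0 → (5, 0)
  2a + 2b = 10 and a = 0 → (0, 5)

Vertices: (0, 0), (5, 0), (0, 5)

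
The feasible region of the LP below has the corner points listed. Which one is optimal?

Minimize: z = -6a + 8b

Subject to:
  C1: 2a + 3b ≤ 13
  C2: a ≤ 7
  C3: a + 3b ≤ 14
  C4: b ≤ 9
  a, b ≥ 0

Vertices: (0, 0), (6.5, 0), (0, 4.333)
Evaluating z = -6a + 8b at each vertex:
  (0, 0): z = 0
  (6.5, 0): z = -39
  (0, 4.333): z = 34.67

The smallest value is z = -39, attained at (6.5, 0).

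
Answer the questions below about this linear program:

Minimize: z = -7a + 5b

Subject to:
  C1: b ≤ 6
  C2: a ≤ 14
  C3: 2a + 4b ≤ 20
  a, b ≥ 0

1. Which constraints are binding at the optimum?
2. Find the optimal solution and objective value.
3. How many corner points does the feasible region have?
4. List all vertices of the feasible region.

1. C3, b ≥ 0
2. a = 10, b = 0, z = -70
3. 3
4. (0, 0), (10, 0), (0, 5)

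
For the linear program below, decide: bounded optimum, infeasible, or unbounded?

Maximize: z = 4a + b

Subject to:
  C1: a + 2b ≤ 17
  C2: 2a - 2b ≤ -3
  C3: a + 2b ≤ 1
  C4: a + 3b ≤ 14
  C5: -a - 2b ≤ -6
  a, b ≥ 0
C3 requires a + 2b ≤ 1, while C5 (-a - 2b ≤ -6) is equivalent to a + 2b ≥ 6. Together they would need 6 ≤ a + 2b ≤ 1, which is impossible since 6 > 1. No point satisfies all constraints.

Infeasible: no point satisfies all constraints simultaneously.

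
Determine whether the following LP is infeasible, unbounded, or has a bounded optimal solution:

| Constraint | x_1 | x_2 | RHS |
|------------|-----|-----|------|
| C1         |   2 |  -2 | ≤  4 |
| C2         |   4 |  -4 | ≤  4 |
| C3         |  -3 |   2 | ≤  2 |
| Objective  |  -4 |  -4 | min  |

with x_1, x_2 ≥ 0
Feasible point: (0, 0) satisfies every constraint, so the LP is feasible.
Direction d = (1, 1): for each constraint row a, a·d ≤ 0 —
  (2)(1) + (-2)(1) = 0 ≤ 0
  (4)(1) + (-4)(1) = 0 ≤ 0
  (-3)(1) + (2)(1) = -1 ≤ 0
and d ≥ 0, so (0, 0) + t·d stays feasible for every t ≥ 0. Along this ray z = -4x_1 - 4x_2 changes by -8 per unit t, so z → −∞.

Unbounded — the objective can decrease without bound over the feasible region.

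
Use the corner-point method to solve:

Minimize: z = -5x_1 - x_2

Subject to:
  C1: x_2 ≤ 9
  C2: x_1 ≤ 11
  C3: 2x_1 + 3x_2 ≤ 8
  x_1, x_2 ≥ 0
Each vertex is the intersection of two constraint boundaries that also satisfies all remaining constraints:
  x_1 = 0 and x_2 = 0 → (0, 0)
  2x_1 + 3x_2 = 8 and x_2 = 0 → (4, 0)
  2x_1 + 3x_2 = 8 and x_1 = 0 → (0, 2.667)

Evaluating z = -5x_1 - x_2 at each vertex:
  (0, 0): z = 0
  (4, 0): z = -20
  (0, 2.667): z = -2.667

The minimum is at (4, 0) with z = -20.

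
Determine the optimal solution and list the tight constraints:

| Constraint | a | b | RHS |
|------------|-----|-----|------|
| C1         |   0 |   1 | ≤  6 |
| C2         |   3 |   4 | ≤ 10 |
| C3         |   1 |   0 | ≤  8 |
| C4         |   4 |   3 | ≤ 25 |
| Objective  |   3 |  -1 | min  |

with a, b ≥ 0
Optimal: a = 0, b = 2.5
Slack at optimum:
  C1: slack = 3.5
  C2: slack = 0 (binding)
  C3: slack = 8
  C4: slack = 17.5
  a ≥ 0: a = 0 (binding)
  b ≥ 0: b = 2.5
Binding constraints: C2, a ≥ 0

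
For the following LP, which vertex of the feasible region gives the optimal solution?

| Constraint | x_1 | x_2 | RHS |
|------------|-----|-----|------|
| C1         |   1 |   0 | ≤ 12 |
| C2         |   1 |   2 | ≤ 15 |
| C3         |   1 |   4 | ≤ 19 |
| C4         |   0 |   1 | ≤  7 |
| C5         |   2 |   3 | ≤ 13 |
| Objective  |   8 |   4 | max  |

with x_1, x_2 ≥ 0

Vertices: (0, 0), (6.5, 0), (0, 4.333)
(6.5, 0) with z = 52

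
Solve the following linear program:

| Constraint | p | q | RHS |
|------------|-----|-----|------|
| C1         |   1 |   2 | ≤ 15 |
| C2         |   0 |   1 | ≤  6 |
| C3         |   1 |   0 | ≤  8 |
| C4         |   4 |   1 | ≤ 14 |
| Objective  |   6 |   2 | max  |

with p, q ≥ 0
p = 2, q = 6, z = 24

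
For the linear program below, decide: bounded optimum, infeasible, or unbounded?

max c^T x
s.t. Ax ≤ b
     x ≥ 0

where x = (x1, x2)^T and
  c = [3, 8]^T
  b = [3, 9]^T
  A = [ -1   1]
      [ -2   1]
Feasible point: (0, 0) satisfies every constraint, so the LP is feasible.
Direction d = (1, 0): for each constraint row a, a·d ≤ 0 —
  (-1)(1) + (1)(0) = -1 ≤ 0
  (-2)(1) + (1)(0) = -2 ≤ 0
and d ≥ 0, so (0, 0) + t·d stays feasible for every t ≥ 0. Along this ray z = 3x1 + 8x2 changes by 3 per unit t, so z → +∞.

Unbounded: there is a feasible ray along which z → +∞.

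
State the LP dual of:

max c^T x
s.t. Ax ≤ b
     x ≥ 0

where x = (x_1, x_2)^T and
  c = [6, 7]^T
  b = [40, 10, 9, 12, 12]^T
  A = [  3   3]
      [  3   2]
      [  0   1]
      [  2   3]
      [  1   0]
Minimize: z = 40y1 + 10y2 + 9y3 + 12y4 + 12y5

Subject to:
  C1: -3y1 - 3y2 - 2y4 - y5 ≤ -6
  C2: -3y1 - 2y2 - y3 - 3y4 ≤ -7
  y1, y2, y3, y4, y5 ≥ 0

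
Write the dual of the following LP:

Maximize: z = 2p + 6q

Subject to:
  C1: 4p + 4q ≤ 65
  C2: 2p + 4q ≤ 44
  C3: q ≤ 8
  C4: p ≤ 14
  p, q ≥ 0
Minimize: z = 65y1 + 44y2 + 8y3 + 14y4

Subject to:
  C1: -4y1 - 2y2 - y4 ≤ -2
  C2: -4y1 - 4y2 - y3 ≤ -6
  y1, y2, y3, y4 ≥ 0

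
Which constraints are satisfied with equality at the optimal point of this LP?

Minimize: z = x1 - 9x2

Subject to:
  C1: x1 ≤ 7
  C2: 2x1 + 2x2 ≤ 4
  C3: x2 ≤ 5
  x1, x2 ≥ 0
Optimal: x1 = 0, x2 = 2
Slack at optimum:
  C1: slack = 7
  C2: slack = 0 (binding)
  C3: slack = 3
  x1 ≥ 0: x1 = 0 (binding)
  x2 ≥ 0: x2 = 2
Binding constraints: C2, x1 ≥ 0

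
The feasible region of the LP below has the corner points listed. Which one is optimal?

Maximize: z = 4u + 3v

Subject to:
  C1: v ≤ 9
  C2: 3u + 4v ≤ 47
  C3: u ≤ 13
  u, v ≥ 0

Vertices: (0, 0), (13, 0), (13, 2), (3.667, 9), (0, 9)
Evaluating z = 4u + 3v at each vertex:
  (0, 0): z = 0
  (13, 0): z = 52
  (13, 2): z = 58
  (3.667, 9): z = 41.67
  (0, 9): z = 27

The largest value is z = 58, attained at (13, 2).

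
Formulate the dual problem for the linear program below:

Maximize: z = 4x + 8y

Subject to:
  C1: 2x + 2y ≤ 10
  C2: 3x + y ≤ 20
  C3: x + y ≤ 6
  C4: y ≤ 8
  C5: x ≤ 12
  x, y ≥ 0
Minimize: z = 10y1 + 20y2 + 6y3 + 8y4 + 12y5

Subject to:
  C1: -2y1 - 3y2 - y3 - y5 ≤ -4
  C2: -2y1 - y2 - y3 - y4 ≤ -8
  y1, y2, y3, y4, y5 ≥ 0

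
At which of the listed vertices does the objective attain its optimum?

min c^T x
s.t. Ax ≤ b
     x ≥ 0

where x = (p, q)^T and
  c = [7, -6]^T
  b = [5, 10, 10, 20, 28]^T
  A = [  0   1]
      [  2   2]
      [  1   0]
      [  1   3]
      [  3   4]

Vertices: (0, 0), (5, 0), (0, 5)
Evaluating z = 7p - 6q at each vertex:
  (0, 0): z = 0
  (5, 0): z = 35
  (0, 5): z = -30

The smallest value is z = -30, attained at (0, 5).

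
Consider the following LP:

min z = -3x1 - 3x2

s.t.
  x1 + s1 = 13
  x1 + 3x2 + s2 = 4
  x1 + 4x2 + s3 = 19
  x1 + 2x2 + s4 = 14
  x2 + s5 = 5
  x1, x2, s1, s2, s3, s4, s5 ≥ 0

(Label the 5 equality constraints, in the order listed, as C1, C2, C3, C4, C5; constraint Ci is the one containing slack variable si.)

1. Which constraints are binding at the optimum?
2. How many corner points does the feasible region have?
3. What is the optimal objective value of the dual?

1. C2, x2 ≥ 0
2. 3
3. -12 (by strong duality, equal to the primal optimum)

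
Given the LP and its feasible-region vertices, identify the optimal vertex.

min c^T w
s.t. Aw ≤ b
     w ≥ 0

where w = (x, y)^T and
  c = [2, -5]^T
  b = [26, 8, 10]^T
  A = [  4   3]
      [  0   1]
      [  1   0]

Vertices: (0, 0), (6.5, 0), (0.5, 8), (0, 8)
(0, 8) with z = -40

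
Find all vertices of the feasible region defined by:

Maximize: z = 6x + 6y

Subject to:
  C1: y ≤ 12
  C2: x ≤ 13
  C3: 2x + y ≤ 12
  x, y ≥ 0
Each vertex is the intersection of two constraint boundaries that also satisfies all remaining constraints:
  x = 0 and y = 0 → (0, 0)
  2x + y = 12 and y = 0 → (6, 0)
  y = 12 and 2x + y = 12 → (0, 12)

Vertices: (0, 0), (6, 0), (0, 12)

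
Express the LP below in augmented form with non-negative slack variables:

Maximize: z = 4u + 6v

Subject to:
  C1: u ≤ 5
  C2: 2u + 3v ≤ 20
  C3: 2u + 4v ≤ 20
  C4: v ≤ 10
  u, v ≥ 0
max z = 4u + 6v

s.t.
  u + s1 = 5
  2u + 3v + s2 = 20
  2u + 4v + s3 = 20
  v + s4 = 10
  u, v, s1, s2, s3, s4 ≥ 0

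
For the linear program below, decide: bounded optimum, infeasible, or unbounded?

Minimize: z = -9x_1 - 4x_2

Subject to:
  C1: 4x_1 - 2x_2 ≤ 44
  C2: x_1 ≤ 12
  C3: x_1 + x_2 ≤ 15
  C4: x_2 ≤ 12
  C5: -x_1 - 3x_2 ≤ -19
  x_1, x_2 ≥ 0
The point (12, 3) satisfies every constraint, so the LP is feasible; the constraints give x_1 ≤ 12 and x_2 ≤ 12, which with x_1, x_2 ≥ 0 keep the feasible region inside a bounded box. A feasible, bounded LP attains a finite optimum at a vertex.

Evaluating z = -9x_1 - 4x_2 at each vertex:
  (0, 6.333): z = -25.33
  (12, 2.333): z = -117.3
  (12, 3): z = -120
  (3, 12): z = -75
  (0, 12): z = -48

Feasible with finite optimum z* = -120 at (12, 3).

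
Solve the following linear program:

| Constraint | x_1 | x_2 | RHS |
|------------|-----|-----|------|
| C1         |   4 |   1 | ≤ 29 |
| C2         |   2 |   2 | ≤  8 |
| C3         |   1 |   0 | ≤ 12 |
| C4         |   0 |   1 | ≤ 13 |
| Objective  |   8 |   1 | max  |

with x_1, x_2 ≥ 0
Each vertex is the intersection of two constraint boundaries that also satisfies all remaining constraints:
  x_1 = 0 and x_2 = 0 → (0, 0)
  2x_1 + 2x_2 = 8 and x_2 = 0 → (4, 0)
  2x_1 + 2x_2 = 8 and x_1 = 0 → (0, 4)

Evaluating z = 8x_1 + x_2 at each vertex:
  (0, 0): z = 0
  (4, 0): z = 32
  (0, 4): z = 4

The maximum is at (4, 0) with z = 32.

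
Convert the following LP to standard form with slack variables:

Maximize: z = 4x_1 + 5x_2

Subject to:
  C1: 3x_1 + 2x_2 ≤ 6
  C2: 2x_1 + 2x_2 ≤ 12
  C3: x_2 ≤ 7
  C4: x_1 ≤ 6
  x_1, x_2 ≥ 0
max z = 4x_1 + 5x_2

s.t.
  3x_1 + 2x_2 + s1 = 6
  2x_1 + 2x_2 + s2 = 12
  x_2 + s3 = 7
  x_1 + s4 = 6
  x_1, x_2, s1, s2, s3, s4 ≥ 0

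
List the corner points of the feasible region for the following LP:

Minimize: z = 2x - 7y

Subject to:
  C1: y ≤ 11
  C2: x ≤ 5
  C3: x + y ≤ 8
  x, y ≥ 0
Each vertex is the intersection of two constraint boundaries that also satisfies all remaining constraints:
  x = 0 and y = 0 → (0, 0)
  x = 5 and y = 0 → (5, 0)
  x = 5 and x + y = 8 → (5, 3)
  x + y = 8 and x = 0 → (0, 8)

Vertices: (0, 0), (5, 0), (5, 3), (0, 8)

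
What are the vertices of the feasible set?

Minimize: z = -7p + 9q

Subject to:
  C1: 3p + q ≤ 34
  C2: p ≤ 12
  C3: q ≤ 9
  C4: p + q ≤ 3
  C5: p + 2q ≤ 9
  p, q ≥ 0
Each vertex is the intersection of two constraint boundaries that also satisfies all remaining constraints:
  p = 0 and q = 0 → (0, 0)
  p + q = 3 and q = 0 → (3, 0)
  p + q = 3 and p = 0 → (0, 3)

Vertices: (0, 0), (3, 0), (0, 3)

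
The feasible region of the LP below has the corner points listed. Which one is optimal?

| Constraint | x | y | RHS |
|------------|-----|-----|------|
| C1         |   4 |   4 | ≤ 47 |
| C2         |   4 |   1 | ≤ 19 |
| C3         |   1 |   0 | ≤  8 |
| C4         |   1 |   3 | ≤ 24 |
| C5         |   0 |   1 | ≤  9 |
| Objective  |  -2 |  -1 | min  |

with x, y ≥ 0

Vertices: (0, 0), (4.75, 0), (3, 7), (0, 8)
(3, 7) with z = -13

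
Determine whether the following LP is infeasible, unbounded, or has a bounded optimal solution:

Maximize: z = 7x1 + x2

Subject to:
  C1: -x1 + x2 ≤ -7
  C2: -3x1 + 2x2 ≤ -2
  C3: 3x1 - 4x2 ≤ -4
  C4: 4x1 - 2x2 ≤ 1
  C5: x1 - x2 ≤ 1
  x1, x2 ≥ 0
C5 requires x1 - x2 ≤ 1, while C1 (-x1 + x2 ≤ -7) is equivalent to x1 - x2 ≥ 7. Together they would need 7 ≤ x1 - x2 ≤ 1, which is impossible since 7 > 1. No point satisfies all constraints.

Infeasible — the constraint set is empty.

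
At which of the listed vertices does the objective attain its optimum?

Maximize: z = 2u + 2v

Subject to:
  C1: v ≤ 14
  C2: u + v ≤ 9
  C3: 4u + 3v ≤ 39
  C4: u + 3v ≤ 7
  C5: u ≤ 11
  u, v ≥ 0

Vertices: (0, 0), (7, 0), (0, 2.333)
(7, 0) with z = 14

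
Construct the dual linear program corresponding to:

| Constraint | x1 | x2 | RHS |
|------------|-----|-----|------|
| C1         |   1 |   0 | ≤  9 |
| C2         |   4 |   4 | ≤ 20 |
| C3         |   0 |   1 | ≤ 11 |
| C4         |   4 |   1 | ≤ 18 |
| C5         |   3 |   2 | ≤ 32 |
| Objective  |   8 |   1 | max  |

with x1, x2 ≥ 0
Minimize: z = 9y1 + 20y2 + 11y3 + 18y4 + 32y5

Subject to:
  C1: -y1 - 4y2 - 4y4 - 3y5 ≤ -8
  C2: -4y2 - y3 - y4 - 2y5 ≤ -1
  y1, y2, y3, y4, y5 ≥ 0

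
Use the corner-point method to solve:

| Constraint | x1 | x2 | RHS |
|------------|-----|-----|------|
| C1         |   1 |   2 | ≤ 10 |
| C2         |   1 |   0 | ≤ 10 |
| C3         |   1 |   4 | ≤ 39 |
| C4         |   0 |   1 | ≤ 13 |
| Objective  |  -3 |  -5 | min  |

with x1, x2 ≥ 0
x1 = 10, x2 = 0, z = -30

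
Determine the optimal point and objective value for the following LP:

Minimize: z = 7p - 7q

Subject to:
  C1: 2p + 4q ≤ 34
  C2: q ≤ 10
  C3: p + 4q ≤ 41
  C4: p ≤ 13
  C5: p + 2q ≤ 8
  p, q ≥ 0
p = 0, q = 4, z = -28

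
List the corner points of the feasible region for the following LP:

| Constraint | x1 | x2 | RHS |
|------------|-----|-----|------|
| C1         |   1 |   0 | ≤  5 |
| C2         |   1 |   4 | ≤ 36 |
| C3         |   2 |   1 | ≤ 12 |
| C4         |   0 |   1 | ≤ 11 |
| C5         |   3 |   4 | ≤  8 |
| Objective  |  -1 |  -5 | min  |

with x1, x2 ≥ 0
Each vertex is the intersection of two constraint boundaries that also satisfies all remaining constraints:
  x1 = 0 and x2 = 0 → (0, 0)
  3x1 + 4x2 = 8 and x2 = 0 → (2.667, 0)
  3x1 + 4x2 = 8 and x1 = 0 → (0, 2)

Vertices: (0, 0), (2.667, 0), (0, 2)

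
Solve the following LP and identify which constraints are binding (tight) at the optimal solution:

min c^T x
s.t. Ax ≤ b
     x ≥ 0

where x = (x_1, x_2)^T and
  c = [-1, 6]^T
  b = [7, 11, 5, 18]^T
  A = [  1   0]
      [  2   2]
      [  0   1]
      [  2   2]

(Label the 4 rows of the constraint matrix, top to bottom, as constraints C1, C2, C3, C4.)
Optimal: x_1 = 5.5, x_2 = 0
Slack at optimum:
  C1: slack = 1.5
  C2: slack = 0 (binding)
  C3: slack = 5
  C4: slack = 7
  x_1 ≥ 0: x_1 = 5.5
  x_2 ≥ 0: x_2 = 0 (binding)
Binding constraints: C2, x_2 ≥ 0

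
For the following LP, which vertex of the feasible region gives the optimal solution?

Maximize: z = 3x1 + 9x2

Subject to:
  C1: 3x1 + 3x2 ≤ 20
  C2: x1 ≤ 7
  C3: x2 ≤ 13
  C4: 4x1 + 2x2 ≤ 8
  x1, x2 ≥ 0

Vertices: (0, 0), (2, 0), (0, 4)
(0, 4) with z = 36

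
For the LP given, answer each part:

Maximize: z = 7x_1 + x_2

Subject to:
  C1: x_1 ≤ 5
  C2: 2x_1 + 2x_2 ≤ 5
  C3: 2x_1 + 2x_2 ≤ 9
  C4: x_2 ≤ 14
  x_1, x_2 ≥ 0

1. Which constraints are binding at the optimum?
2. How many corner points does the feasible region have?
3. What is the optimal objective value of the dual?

1. C2, x_2 ≥ 0
2. 3
3. 17.5 (by strong duality, equal to the primal optimum)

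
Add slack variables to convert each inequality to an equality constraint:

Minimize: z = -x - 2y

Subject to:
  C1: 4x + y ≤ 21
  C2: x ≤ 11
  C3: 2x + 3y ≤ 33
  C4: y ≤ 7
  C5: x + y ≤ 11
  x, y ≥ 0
min z = -x - 2y

s.t.
  4x + y + s1 = 21
  x + s2 = 11
  2x + 3y + s3 = 33
  y + s4 = 7
  x + y + s5 = 11
  x, y, s1, s2, s3, s4, s5 ≥ 0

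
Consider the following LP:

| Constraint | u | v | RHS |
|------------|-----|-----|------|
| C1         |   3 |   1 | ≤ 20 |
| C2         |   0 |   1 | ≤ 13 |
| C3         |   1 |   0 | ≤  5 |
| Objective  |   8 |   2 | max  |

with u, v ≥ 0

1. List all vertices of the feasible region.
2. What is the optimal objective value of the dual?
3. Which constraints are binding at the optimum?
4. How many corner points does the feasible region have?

1. (0, 0), (5, 0), (5, 5), (2.333, 13), (0, 13)
2. 50 (by strong duality, equal to the primal optimum)
3. C1, C3
4. 5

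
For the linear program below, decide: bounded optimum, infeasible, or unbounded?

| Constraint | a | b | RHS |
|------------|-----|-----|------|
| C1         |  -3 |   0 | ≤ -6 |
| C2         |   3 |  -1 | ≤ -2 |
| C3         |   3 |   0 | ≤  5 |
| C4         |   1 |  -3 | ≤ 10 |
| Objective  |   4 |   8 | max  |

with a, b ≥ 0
C3 requires 3a ≤ 5, while C1 (-3a ≤ -6) is equivalent to 3a ≥ 6. Together they would need 6 ≤ 3a ≤ 5, which is impossible since 6 > 5. No point satisfies all constraints.

The feasible region is empty; the LP is infeasible.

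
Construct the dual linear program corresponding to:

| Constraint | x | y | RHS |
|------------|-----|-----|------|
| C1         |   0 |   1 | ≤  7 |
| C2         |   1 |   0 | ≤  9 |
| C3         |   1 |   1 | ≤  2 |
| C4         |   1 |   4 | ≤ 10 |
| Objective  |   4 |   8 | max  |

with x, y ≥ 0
Minimize: z = 7y1 + 9y2 + 2y3 + 10y4

Subject to:
  C1: -y2 - y3 - y4 ≤ -4
  C2: -y1 - y3 - 4y4 ≤ -8
  y1, y2, y3, y4 ≥ 0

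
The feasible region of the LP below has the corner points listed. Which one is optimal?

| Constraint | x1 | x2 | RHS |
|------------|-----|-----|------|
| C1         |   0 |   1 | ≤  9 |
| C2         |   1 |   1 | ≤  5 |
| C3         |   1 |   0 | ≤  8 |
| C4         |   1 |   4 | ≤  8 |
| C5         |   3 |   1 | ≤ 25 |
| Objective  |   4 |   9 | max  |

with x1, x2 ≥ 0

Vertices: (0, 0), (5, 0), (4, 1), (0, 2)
Evaluating z = 4x1 + 9x2 at each vertex:
  (0, 0): z = 0
  (5, 0): z = 20
  (4, 1): z = 25
  (0, 2): z = 18

The largest value is z = 25, attained at (4, 1).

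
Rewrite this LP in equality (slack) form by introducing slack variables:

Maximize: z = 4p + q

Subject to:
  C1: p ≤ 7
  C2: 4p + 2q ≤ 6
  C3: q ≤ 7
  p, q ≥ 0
max z = 4p + q

s.t.
  p + s1 = 7
  4p + 2q + s2 = 6
  q + s3 = 7
  p, q, s1, s2, s3 ≥ 0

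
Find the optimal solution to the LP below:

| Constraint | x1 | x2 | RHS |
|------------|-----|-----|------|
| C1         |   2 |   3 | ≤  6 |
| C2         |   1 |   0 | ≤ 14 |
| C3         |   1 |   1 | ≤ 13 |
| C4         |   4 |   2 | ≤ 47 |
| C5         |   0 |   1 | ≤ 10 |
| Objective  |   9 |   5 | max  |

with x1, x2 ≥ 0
x1 = 3, x2 = 0, z = 27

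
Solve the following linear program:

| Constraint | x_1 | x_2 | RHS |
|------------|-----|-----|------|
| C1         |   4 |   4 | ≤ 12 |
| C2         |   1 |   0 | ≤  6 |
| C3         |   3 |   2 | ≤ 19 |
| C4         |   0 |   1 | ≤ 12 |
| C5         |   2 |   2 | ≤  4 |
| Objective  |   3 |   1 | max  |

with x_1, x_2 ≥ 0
Each vertex is the intersection of two constraint boundaries that also satisfies all remaining constraints:
  x_1 = 0 and x_2 = 0 → (0, 0)
  2x_1 + 2x_2 = 4 and x_2 = 0 → (2, 0)
  2x_1 + 2x_2 = 4 and x_1 = 0 → (0, 2)

Evaluating z = 3x_1 + x_2 at each vertex:
  (0, 0): z = 0
  (2, 0): z = 6
  (0, 2): z = 2

The maximum is at (2, 0) with z = 6.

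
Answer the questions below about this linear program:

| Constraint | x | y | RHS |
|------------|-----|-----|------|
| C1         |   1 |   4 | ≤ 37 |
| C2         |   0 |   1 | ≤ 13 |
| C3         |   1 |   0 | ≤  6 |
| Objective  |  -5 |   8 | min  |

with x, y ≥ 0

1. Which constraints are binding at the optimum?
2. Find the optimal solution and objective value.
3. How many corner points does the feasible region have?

1. C3, y ≥ 0
2. x = 6, y = 0, z = -30
3. 4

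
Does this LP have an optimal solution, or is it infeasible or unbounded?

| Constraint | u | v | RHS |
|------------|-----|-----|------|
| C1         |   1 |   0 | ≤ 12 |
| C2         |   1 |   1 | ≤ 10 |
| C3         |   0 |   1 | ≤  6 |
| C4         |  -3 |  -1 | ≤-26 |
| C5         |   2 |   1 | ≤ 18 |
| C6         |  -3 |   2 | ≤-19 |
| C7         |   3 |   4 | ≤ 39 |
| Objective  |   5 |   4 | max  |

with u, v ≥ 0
The point (8, 2) satisfies every constraint, so the LP is feasible; the constraints give u ≤ 12 and v ≤ 6, which with u, v ≥ 0 keep the feasible region inside a bounded box. A feasible, bounded LP attains a finite optimum at a vertex.

Bounded optimum: z* = 48 at (8, 2).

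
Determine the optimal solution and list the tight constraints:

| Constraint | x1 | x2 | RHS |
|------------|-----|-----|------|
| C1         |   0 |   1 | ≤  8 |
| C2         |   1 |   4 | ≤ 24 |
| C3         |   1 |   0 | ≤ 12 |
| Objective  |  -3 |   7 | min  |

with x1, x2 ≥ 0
Optimal: x1 = 12, x2 = 0
Slack at optimum:
  C1: slack = 8
  C2: slack = 12
  C3: slack = 0 (binding)
  x1 ≥ 0: x1 = 12
  x2 ≥ 0: x2 = 0 (binding)
Binding constraints: C3, x2 ≥ 0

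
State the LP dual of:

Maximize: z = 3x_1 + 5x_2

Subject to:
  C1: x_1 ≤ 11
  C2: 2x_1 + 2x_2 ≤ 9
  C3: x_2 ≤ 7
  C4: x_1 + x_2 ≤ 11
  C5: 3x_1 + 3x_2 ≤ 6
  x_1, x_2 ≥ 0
Minimize: z = 11y1 + 9y2 + 7y3 + 11y4 + 6y5

Subject to:
  C1: -y1 - 2y2 - y4 - 3y5 ≤ -3
  C2: -2y2 - y3 - y4 - 3y5 ≤ -5
  y1, y2, y3, y4, y5 ≥ 0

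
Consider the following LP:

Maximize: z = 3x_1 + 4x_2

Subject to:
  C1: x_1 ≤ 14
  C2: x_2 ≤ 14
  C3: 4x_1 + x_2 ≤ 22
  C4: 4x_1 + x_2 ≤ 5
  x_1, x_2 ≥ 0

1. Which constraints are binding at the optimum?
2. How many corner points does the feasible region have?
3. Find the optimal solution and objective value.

1. C4, x_1 ≥ 0
2. 3
3. x_1 = 0, x_2 = 5, z = 20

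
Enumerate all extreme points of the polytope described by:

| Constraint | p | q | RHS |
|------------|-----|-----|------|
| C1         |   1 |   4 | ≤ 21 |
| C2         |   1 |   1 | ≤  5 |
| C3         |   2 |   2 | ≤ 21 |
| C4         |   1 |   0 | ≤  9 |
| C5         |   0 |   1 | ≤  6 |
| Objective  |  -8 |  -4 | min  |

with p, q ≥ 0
Each vertex is the intersection of two constraint boundaries that also satisfies all remaining constraints:
  p = 0 and q = 0 → (0, 0)
  p + q = 5 and q = 0 → (5, 0)
  p + q = 5 and p = 0 → (0, 5)

Vertices: (0, 0), (5, 0), (0, 5)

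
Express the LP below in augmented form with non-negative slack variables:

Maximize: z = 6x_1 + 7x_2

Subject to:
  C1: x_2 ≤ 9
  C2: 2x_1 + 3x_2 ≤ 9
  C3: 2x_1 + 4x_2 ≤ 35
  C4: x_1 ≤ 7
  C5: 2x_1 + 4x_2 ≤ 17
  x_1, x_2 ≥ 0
max z = 6x_1 + 7x_2

s.t.
  x_2 + s1 = 9
  2x_1 + 3x_2 + s2 = 9
  2x_1 + 4x_2 + s3 = 35
  x_1 + s4 = 7
  2x_1 + 4x_2 + s5 = 17
  x_1, x_2, s1, s2, s3, s4, s5 ≥ 0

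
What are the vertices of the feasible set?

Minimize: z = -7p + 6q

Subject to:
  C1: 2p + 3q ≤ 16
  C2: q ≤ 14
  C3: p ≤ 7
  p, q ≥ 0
Each vertex is the intersection of two constraint boundaries that also satisfies all remaining constraints:
  p = 0 and q = 0 → (0, 0)
  p = 7 and q = 0 → (7, 0)
  2p + 3q = 16 and p = 7 → (7, 0.6667)
  2p + 3q = 16 and p = 0 → (0, 5.333)

Vertices: (0, 0), (7, 0), (7, 0.6667), (0, 5.333)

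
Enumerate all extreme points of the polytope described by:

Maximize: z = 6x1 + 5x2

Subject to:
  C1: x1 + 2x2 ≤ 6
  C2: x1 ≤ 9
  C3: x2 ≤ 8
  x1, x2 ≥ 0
Each vertex is the intersection of two constraint boundaries that also satisfies all remaining constraints:
  x1 = 0 and x2 = 0 → (0, 0)
  x1 + 2x2 = 6 and x2 = 0 → (6, 0)
  x1 + 2x2 = 6 and x1 = 0 → (0, 3)

Vertices: (0, 0), (6, 0), (0, 3)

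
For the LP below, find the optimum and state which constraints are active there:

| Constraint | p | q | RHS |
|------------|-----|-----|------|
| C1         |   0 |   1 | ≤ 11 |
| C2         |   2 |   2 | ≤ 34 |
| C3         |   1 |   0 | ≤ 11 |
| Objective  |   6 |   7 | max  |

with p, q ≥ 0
Optimal: p = 6, q = 11
Binding: C1, C2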